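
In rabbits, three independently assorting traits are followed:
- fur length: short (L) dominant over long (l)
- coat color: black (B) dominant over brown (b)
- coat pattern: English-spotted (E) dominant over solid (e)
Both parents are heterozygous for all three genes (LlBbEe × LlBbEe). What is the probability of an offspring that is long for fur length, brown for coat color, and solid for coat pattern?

Trihybrid cross: LlBbEe × LlBbEe
Each trait segregates independently with a 3:1 phenotypic ratio, so each gene contributes 3/4 (dominant) or 1/4 (recessive).
Target: long (fur length), brown (coat color), solid (coat pattern)
Probability = product of independent per-trait probabilities
= 1/4 × 1/4 × 1/4 = 1/64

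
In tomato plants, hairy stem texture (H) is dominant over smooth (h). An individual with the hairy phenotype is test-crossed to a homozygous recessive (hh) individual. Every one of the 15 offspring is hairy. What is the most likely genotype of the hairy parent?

Test cross: ? × hh
All offspring are hairy.
If the unknown parent were heterozygous (Hh), about half of 15 offspring would be smooth; none are. The unknown parent is most likely homozygous dominant (HH).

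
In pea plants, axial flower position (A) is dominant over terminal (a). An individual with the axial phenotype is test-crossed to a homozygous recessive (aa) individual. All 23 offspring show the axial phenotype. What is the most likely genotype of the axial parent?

Test cross: ? × aa
All offspring are axial.
If the unknown parent were heterozygous (Aa), about half of 23 offspring would be terminal; none are. The unknown parent is most likely homozygous dominant (AA).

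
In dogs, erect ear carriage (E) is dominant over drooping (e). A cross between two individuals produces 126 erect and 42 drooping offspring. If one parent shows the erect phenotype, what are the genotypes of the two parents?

Observed offspring: 126 erect, 42 drooping
The observed ratio simplifies to 3:1. Drooping (ee) offspring appear, so each parent must contribute one e allele. The parent stated to show erect carries E, so it is Ee. The other parent is then either Ee or ee: Ee × ee would give a 1:1 split, whereas Ee × Ee gives 3:1 — matching the data. So both parents are heterozygous (Ee × Ee).
Parent genotypes: Ee × Ee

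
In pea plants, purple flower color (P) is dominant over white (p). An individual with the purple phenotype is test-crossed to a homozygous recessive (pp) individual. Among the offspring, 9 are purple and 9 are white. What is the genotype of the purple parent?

Test cross: ? × pp
Offspring: 9 purple, 9 white — approximately 1:1.
A 1:1 ratio in a test cross indicates the unknown parent is heterozygous (Pp).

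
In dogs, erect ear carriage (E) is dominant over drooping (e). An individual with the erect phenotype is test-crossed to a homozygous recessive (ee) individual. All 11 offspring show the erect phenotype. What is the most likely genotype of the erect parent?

Test cross: ? × ee
All offspring are erect.
If the unknown parent were heterozygous (Ee), about half of 11 offspring would be drooping; none are. The unknown parent is most likely homozygous dominant (EE).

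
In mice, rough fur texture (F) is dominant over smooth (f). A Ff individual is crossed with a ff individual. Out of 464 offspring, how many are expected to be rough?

Punnett square for Ff × ff:
Offspring genotypes: 2 Ff, 2 ff
rough: 2, smooth: 2
rough: 2 out of 4 → fraction 1/2
Expected count = 1/2 × 464 = 232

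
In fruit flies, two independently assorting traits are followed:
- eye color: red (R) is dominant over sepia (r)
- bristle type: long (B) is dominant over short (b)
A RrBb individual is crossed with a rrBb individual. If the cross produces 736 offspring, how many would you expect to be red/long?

Dihybrid cross RrBb × rrBb — consider each gene separately:
eye color: Rr × rr → 2 Rr, 2 rr → 2 R_ : 2 rr (out of 4)
bristle type: Bb × Bb → 1 BB, 2 Bb, 1 bb → 3 B_ : 1 bb (out of 4)
Combine (counts out of 4 × 4 = 16): red/long (R_B_) = 2×3 = 6; red/short (R_bb) = 2×1 = 2; sepia/long (rrB_) = 2×3 = 6; sepia/short (rrbb) = 2×1 = 2
Phenotype counts (out of 16): 6 red/long, 2 red/short, 6 sepia/long, 2 sepia/short
red/long: 6 out of 16 → fraction 3/8
Expected count = 3/8 × 736 = 276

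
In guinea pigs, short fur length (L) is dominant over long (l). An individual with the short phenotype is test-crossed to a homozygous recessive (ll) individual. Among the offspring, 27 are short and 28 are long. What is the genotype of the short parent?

Test cross: ? × ll
Offspring: 27 short, 28 long — approximately 1:1.
A 1:1 ratio in a test cross indicates the unknown parent is heterozygous (Ll).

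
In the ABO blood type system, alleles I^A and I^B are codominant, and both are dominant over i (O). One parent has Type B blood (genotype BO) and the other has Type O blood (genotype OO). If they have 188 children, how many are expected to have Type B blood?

Cross: BO × OO
Possible offspring genotypes: 2 BO, 2 OO
Blood type counts: 2 Type B, 2 Type O
Probability of Type B: 2/4 = 1/2
Expected count = 1/2 × 188 = 94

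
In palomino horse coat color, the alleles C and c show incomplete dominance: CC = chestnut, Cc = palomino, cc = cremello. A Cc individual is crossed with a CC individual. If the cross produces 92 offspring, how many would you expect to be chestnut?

Punnett square for Cc × CC:
Offspring genotypes: 2 CC, 2 Cc
Phenotype counts: 2 chestnut, 2 palomino
chestnut: 2 out of 4 → fraction 1/2
Expected count = 1/2 × 92 = 46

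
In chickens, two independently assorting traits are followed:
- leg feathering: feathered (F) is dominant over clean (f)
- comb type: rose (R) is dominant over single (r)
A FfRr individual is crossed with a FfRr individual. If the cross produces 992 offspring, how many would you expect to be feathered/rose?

Dihybrid cross FfRr × FfRr — consider each gene separately:
leg feathering: Ff × Ff → 1 FF, 2 Ff, 1 ff → 3 F_ : 1 ff (out of 4)
comb type: Rr × Rr → 1 RR, 2 Rr, 1 rr → 3 R_ : 1 rr (out of 4)
Combine (counts out of 4 × 4 = 16): feathered/rose (F_R_) = 3×3 = 9; feathered/single (F_rr) = 3×1 = 3; clean/rose (ffR_) = 1×3 = 3; clean/single (ffrr) = 1×1 = 1
Phenotype counts (out of 16): 9 feathered/rose, 3 feathered/single, 3 clean/rose, 1 clean/single
feathered/rose: 9 out of 16 → fraction 9/16
Expected count = 9/16 × 992 = 558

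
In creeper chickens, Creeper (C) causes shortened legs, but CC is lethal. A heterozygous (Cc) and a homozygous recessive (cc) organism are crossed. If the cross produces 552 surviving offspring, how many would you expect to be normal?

Cross: Cc × cc
Punnett square offspring (before lethality): 2 Cc, 2 cc
No CC offspring are produced in this cross.
normal: 2 out of 4 → fraction 1/2
Expected count = 1/2 × 552 = 276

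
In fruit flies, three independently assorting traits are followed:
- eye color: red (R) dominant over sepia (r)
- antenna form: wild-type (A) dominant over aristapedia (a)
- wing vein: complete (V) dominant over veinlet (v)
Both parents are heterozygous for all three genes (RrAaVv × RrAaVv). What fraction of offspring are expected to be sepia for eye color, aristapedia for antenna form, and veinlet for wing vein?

Trihybrid cross: RrAaVv × RrAaVv
Each trait segregates independently with a 3:1 phenotypic ratio, so each gene contributes 3/4 (dominant) or 1/4 (recessive).
Target: sepia (eye color), aristapedia (antenna form), veinlet (wing vein)
Probability = product of independent per-trait probabilities
= 1/4 × 1/4 × 1/4 = 1/64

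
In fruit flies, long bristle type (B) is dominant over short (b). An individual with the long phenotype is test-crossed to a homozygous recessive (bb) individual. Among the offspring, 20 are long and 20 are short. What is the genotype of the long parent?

Test cross: ? × bb
Offspring: 20 long, 20 short — approximately 1:1.
A 1:1 ratio in a test cross indicates the unknown parent is heterozygous (Bb).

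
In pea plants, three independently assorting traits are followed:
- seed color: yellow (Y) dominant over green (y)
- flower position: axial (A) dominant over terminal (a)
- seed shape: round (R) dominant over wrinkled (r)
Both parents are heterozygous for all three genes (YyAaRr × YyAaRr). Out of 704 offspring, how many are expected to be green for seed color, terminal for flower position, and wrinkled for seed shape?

Trihybrid cross: YyAaRr × YyAaRr
Each trait segregates independently with a 3:1 phenotypic ratio, so each gene contributes 3/4 (dominant) or 1/4 (recessive).
Target: green (seed color), terminal (flower position), wrinkled (seed shape)
Probability = product of independent per-trait probabilities
= 1/4 × 1/4 × 1/4 = 1/64
Expected count = 1/64 × 704 = 11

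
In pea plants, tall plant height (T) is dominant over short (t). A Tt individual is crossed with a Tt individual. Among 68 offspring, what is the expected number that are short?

Punnett square for Tt × Tt:
Offspring genotypes: 1 TT, 2 Tt, 1 tt
tall: 3, short: 1
short: 1 out of 4 → fraction 1/4
Expected count = 1/4 × 68 = 17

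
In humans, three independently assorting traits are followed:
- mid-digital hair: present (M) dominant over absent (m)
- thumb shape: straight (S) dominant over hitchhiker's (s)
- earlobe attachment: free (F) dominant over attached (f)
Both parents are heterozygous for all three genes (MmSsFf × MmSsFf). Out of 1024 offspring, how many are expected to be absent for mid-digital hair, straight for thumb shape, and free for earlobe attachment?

Trihybrid cross: MmSsFf × MmSsFf
Each trait segregates independently with a 3:1 phenotypic ratio, so each gene contributes 3/4 (dominant) or 1/4 (recessive).
Target: absent (mid-digital hair), straight (thumb shape), free (earlobe attachment)
Probability = product of independent per-trait probabilities
= 1/4 × 3/4 × 3/4 = 9/64
Expected count = 9/64 × 1024 = 144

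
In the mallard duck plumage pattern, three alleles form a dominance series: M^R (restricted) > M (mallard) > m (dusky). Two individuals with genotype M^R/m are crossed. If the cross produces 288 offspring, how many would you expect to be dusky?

Cross: M^R/m × M^R/m
Allele dominance: M^R > M > m
Offspring genotypes: 1 M^R/M^R, 2 M^R/m, 1 m/m
Phenotype counts: 3 restricted, 1 dusky
dusky: 1 out of 4 → fraction 1/4
Expected count = 1/4 × 288 = 72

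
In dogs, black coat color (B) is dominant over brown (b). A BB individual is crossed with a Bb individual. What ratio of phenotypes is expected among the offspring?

Punnett square for BB × Bb:
Offspring genotypes: 2 BB, 2 Bb
black: 4, brown: 0
Ratio: all black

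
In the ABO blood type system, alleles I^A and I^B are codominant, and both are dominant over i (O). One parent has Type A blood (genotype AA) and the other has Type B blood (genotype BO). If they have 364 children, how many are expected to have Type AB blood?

Cross: AA × BO
Possible offspring genotypes: 2 AB, 2 AO
Blood type counts: 2 Type AB, 2 Type A
Probability of Type AB: 2/4 = 1/2
Expected count = 1/2 × 364 = 182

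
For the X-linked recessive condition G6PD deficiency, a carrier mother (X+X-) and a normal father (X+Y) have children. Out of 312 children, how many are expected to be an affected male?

Cross: X+X- × X+Y
Offspring: 1 X+X+, 1 X+Y, 1 X+X-, 1 X-Y
Probability of an affected male: 1/4
Expected count = 1/4 × 312 = 78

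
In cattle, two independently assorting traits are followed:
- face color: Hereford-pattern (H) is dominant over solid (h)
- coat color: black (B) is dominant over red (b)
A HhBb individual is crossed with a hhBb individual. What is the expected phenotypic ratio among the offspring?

Dihybrid cross HhBb × hhBb — consider each gene separately:
face color: Hh × hh → 2 Hh, 2 hh → 2 H_ : 2 hh (out of 4)
coat color: Bb × Bb → 1 BB, 2 Bb, 1 bb → 3 B_ : 1 bb (out of 4)
Combine (counts out of 4 × 4 = 16): Hereford-pattern/black (H_B_) = 2×3 = 6; Hereford-pattern/red (H_bb) = 2×1 = 2; solid/black (hhB_) = 2×3 = 6; solid/red (hhbb) = 2×1 = 2
Phenotype counts (out of 16): 6 Hereford-pattern/black, 2 Hereford-pattern/red, 6 solid/black, 2 solid/red
Ratio: 3 Hereford-pattern/black : 1 Hereford-pattern/red : 3 solid/black : 1 solid/red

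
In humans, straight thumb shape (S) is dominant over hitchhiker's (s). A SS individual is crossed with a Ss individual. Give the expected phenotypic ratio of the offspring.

Punnett square for SS × Ss:
Offspring genotypes: 2 SS, 2 Ss
straight: 4, hitchhiker's: 0
Ratio: all straight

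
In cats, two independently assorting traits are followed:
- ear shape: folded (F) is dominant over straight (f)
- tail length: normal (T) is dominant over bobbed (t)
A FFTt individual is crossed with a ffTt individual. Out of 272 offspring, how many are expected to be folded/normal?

Dihybrid cross FFTt × ffTt — consider each gene separately:
ear shape: FF × ff → 4 Ff → 4 F_ (out of 4)
tail length: Tt × Tt → 1 TT, 2 Tt, 1 tt → 3 T_ : 1 tt (out of 4)
Combine (counts out of 4 × 4 = 16): folded/normal (F_T_) = 4×3 = 12; folded/bobbed (F_tt) = 4×1 = 4
Phenotype counts (out of 16): 12 folded/normal, 4 folded/bobbed
folded/normal: 12 out of 16 → fraction 3/4
Expected count = 3/4 × 272 = 204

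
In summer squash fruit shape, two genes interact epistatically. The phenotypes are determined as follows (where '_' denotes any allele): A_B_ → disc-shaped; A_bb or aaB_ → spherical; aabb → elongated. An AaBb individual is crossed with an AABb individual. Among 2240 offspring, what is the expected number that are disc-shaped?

Cross: AaBb × AABb — consider each gene separately:
A gene: Aa × AA → 2 AA, 2 Aa → 4 A_ (out of 4)
B gene: Bb × Bb → 1 BB, 2 Bb, 1 bb → 3 B_ : 1 bb (out of 4)
Genotype classes (out of 4 × 4 = 16): A_B_ = 4×3 = 12; A_bb = 4×1 = 4
Apply the phenotype rules: A_B_ (12) → disc-shaped; A_bb (4) → spherical
Phenotype counts (out of 16): 12 disc-shaped, 4 spherical
disc-shaped: 12 out of 16 → fraction 3/4
Expected count = 3/4 × 2240 = 1680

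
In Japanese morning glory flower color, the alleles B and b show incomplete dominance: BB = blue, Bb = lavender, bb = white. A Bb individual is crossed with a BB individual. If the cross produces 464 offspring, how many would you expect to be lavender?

Punnett square for Bb × BB:
Offspring genotypes: 2 BB, 2 Bb
Phenotype counts: 2 blue, 2 lavender
lavender: 2 out of 4 → fraction 1/2
Expected count = 1/2 × 464 = 232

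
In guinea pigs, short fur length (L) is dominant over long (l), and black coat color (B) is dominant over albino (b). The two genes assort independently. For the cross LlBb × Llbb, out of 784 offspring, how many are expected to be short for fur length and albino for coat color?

Dihybrid cross LlBb × Llbb — consider each gene separately:
fur length: Ll × Ll → 1 LL, 2 Ll, 1 ll → 3 L_ : 1 ll (out of 4)
coat color: Bb × bb → 2 Bb, 2 bb → 2 B_ : 2 bb (out of 4)
Looking for: short (L_) and albino (bb)
P(short) = 3/4, P(albino) = 2/4
P(both) = 3/4 × 2/4 = 6/16 = 3/8
Expected count = 3/8 × 784 = 294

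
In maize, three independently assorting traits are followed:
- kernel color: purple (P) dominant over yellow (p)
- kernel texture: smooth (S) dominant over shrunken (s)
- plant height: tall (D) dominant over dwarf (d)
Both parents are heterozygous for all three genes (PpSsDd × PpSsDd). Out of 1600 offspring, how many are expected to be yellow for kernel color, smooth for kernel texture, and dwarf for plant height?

Trihybrid cross: PpSsDd × PpSsDd
Each trait segregates independently with a 3:1 phenotypic ratio, so each gene contributes 3/4 (dominant) or 1/4 (recessive).
Target: yellow (kernel color), smooth (kernel texture), dwarf (plant height)
Probability = product of independent per-trait probabilities
= 1/4 × 3/4 × 1/4 = 3/64
Expected count = 3/64 × 1600 = 75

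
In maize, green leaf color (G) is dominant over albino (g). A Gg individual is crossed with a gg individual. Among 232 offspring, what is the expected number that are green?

Punnett square for Gg × gg:
Offspring genotypes: 2 Gg, 2 gg
green: 2, albino: 2
green: 2 out of 4 → fraction 1/2
Expected count = 1/2 × 232 = 116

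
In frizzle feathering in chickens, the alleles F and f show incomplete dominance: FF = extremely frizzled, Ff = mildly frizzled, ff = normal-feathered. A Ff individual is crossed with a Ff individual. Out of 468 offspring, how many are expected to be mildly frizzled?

Punnett square for Ff × Ff:
Offspring genotypes: 1 FF, 2 Ff, 1 ff
Phenotype counts: 1 extremely frizzled, 2 mildly frizzled, 1 normal-feathered
mildly frizzled: 2 out of 4 → fraction 1/2
Expected count = 1/2 × 468 = 234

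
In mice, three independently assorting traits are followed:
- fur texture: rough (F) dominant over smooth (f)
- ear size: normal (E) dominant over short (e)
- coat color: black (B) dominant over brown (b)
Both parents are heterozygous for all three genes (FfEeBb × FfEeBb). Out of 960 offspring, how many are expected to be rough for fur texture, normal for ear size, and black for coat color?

Trihybrid cross: FfEeBb × FfEeBb
Each trait segregates independently with a 3:1 phenotypic ratio, so each gene contributes 3/4 (dominant) or 1/4 (recessive).
Target: rough (fur texture), normal (ear size), black (coat color)
Probability = product of independent per-trait probabilities
= 3/4 × 3/4 × 3/4 = 27/64
Expected count = 27/64 × 960 = 405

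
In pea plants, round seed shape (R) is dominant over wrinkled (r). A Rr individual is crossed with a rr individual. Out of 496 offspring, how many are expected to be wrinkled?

Punnett square for Rr × rr:
Offspring genotypes: 2 Rr, 2 rr
round: 2, wrinkled: 2
wrinkled: 2 out of 4 → fraction 1/2
Expected count = 1/2 × 496 = 248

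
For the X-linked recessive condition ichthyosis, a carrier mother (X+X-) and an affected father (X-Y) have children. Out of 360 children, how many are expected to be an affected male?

Cross: X+X- × X-Y
Offspring: 1 X+X-, 1 X+Y, 1 X-X-, 1 X-Y
Probability of an affected male: 1/4
Expected count = 1/4 × 360 = 90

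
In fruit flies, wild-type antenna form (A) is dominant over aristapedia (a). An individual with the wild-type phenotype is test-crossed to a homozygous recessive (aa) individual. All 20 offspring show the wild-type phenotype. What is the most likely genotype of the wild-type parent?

Test cross: ? × aa
All offspring are wild-type.
If the unknown parent were heterozygous (Aa), about half of 20 offspring would be aristapedia; none are. The unknown parent is most likely homozygous dominant (AA).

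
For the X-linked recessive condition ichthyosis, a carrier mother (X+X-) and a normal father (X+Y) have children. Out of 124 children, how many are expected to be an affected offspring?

Cross: X+X- × X+Y
Offspring: 1 X+X+, 1 X+Y, 1 X+X-, 1 X-Y
Probability of an affected offspring: 1/4
Expected count = 1/4 × 124 = 31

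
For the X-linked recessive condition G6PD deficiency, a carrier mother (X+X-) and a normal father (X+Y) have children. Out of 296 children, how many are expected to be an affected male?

Cross: X+X- × X+Y
Offspring: 1 X+X+, 1 X+Y, 1 X+X-, 1 X-Y
Probability of an affected male: 1/4
Expected count = 1/4 × 296 = 74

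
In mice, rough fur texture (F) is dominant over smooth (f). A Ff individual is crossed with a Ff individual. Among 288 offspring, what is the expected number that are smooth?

Punnett square for Ff × Ff:
Offspring genotypes: 1 FF, 2 Ff, 1 ff
rough: 3, smooth: 1
smooth: 1 out of 4 → fraction 1/4
Expected count = 1/4 × 288 = 72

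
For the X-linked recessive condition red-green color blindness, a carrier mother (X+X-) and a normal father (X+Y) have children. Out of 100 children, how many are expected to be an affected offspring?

Cross: X+X- × X+Y
Offspring: 1 X+X+, 1 X+Y, 1 X+X-, 1 X-Y
Probability of an affected offspring: 1/4
Expected count = 1/4 × 100 = 25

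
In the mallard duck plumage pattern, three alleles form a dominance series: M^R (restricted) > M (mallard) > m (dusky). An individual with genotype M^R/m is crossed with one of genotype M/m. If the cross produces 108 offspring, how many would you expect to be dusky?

Cross: M^R/m × M/m
Allele dominance: M^R > M > m
Offspring genotypes: 1 M^R/M, 1 M^R/m, 1 M/m, 1 m/m
Phenotype counts: 2 restricted, 1 mallard, 1 dusky
dusky: 1 out of 4 → fraction 1/4
Expected count = 1/4 × 108 = 27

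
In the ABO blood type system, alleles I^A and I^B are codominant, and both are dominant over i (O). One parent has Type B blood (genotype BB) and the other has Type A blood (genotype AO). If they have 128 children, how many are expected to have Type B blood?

Cross: BB × AO
Possible offspring genotypes: 2 AB, 2 BO
Blood type counts: 2 Type AB, 2 Type B
Probability of Type B: 2/4 = 1/2
Expected count = 1/2 × 128 = 64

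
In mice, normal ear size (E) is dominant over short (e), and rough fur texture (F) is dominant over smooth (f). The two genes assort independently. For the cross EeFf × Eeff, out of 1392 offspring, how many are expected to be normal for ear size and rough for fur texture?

Dihybrid cross EeFf × Eeff — consider each gene separately:
ear size: Ee × Ee → 1 EE, 2 Ee, 1 ee → 3 E_ : 1 ee (out of 4)
fur texture: Ff × ff → 2 Ff, 2 ff → 2 F_ : 2 ff (out of 4)
Looking for: normal (E_) and rough (F_)
P(normal) = 3/4, P(rough) = 2/4
P(both) = 3/4 × 2/4 = 6/16 = 3/8
Expected count = 3/8 × 1392 = 522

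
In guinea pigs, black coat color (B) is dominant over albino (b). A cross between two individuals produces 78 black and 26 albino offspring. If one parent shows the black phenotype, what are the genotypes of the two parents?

Observed offspring: 78 black, 26 albino
The observed ratio simplifies to 3:1. Albino (bb) offspring appear, so each parent must contribute one b allele. The parent stated to show black carries B, so it is Bb. The other parent is then either Bb or bb: Bb × bb would give a 1:1 split, whereas Bb × Bb gives 3:1 — matching the data. So both parents are heterozygous (Bb × Bb).
Parent genotypes: Bb × Bb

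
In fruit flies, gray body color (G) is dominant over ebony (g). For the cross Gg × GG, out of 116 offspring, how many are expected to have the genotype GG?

Punnett square for Gg × GG:
Offspring genotypes: 2 GG, 2 Gg
Total offspring: 4
Count with target: 2
Probability: 2/4 = 1/2
Expected count = 1/2 × 116 = 58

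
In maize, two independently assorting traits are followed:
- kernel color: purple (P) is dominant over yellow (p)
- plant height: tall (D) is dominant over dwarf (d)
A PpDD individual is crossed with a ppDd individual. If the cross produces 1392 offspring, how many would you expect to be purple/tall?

Dihybrid cross PpDD × ppDd — consider each gene separately:
kernel color: Pp × pp → 2 Pp, 2 pp → 2 P_ : 2 pp (out of 4)
plant height: DD × Dd → 2 DD, 2 Dd → 4 D_ (out of 4)
Combine (counts out of 4 × 4 = 16): purple/tall (P_D_) = 2×4 = 8; yellow/tall (ppD_) = 2×4 = 8
Phenotype counts (out of 16): 8 purple/tall, 8 yellow/tall
purple/tall: 8 out of 16 → fraction 1/2
Expected count = 1/2 × 1392 = 696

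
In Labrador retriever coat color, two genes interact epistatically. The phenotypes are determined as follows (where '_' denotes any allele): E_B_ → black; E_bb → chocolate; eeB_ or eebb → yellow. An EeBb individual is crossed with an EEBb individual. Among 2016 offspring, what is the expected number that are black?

Cross: EeBb × EEBb — consider each gene separately:
E gene: Ee × EE → 2 EE, 2 Ee → 4 E_ (out of 4)
B gene: Bb × Bb → 1 BB, 2 Bb, 1 bb → 3 B_ : 1 bb (out of 4)
Genotype classes (out of 4 × 4 = 16): E_B_ = 4×3 = 12; E_bb = 4×1 = 4
Apply the phenotype rules: E_B_ (12) → black; E_bb (4) → chocolate
Phenotype counts (out of 16): 12 black, 4 chocolate
black: 12 out of 16 → fraction 3/4
Expected count = 3/4 × 2016 = 1512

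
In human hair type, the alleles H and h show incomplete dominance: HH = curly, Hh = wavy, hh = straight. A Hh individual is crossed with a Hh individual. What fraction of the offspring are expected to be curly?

Punnett square for Hh × Hh:
Offspring genotypes: 1 HH, 2 Hh, 1 hh
Phenotype counts: 1 curly, 2 wavy, 1 straight
curly: 1 out of 4
Probability: 1/4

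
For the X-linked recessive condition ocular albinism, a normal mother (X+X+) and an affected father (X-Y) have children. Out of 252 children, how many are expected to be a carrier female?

Cross: X+X+ × X-Y
Offspring: 2 X+X-, 2 X+Y
Probability of a carrier female: 2/4 = 1/2
Expected count = 1/2 × 252 = 126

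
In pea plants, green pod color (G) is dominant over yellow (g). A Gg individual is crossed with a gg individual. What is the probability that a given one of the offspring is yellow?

Punnett square for Gg × gg:
Offspring genotypes: 2 Gg, 2 gg
green: 2, yellow: 2
yellow: 2 out of 4
Probability: 2/4 = 1/2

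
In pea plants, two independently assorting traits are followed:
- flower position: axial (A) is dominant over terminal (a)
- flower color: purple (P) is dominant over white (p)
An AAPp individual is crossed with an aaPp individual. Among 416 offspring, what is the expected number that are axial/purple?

Dihybrid cross AAPp × aaPp — consider each gene separately:
flower position: AA × aa → 4 Aa → 4 A_ (out of 4)
flower color: Pp × Pp → 1 PP, 2 Pp, 1 pp → 3 P_ : 1 pp (out of 4)
Combine (counts out of 4 × 4 = 16): axial/purple (A_P_) = 4×3 = 12; axial/white (A_pp) = 4×1 = 4
Phenotype counts (out of 16): 12 axial/purple, 4 axial/white
axial/purple: 12 out of 16 → fraction 3/4
Expected count = 3/4 × 416 = 312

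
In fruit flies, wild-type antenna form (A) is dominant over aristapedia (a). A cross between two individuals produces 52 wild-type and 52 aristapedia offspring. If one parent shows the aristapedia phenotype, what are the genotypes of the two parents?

Observed offspring: 52 wild-type, 52 aristapedia
The observed ratio simplifies to 1:1. One parent shows aristapedia, so its genotype must be aa. A 1:1 offspring split requires the other parent to be heterozygous (Aa).
Parent genotypes: aa × Aa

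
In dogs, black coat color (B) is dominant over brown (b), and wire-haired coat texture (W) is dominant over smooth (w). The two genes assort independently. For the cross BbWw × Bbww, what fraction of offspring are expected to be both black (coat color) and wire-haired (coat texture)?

Dihybrid cross BbWw × Bbww — consider each gene separately:
coat color: Bb × Bb → 1 BB, 2 Bb, 1 bb → 3 B_ : 1 bb (out of 4)
coat texture: Ww × ww → 2 Ww, 2 ww → 2 W_ : 2 ww (out of 4)
Looking for: black (B_) and wire-haired (W_)
P(black) = 3/4, P(wire-haired) = 2/4
P(both) = 3/4 × 2/4 = 6/16 = 3/8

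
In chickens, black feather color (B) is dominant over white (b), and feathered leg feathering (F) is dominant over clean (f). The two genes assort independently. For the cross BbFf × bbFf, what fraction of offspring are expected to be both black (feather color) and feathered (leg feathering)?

Dihybrid cross BbFf × bbFf — consider each gene separately:
feather color: Bb × bb → 2 Bb, 2 bb → 2 B_ : 2 bb (out of 4)
leg feathering: Ff × Ff → 1 FF, 2 Ff, 1 ff → 3 F_ : 1 ff (out of 4)
Looking for: black (B_) and feathered (F_)
P(black) = 2/4, P(feathered) = 3/4
P(both) = 2/4 × 3/4 = 6/16 = 3/8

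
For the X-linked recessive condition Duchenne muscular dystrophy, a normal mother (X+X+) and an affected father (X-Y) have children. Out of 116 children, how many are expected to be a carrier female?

Cross: X+X+ × X-Y
Offspring: 2 X+X-, 2 X+Y
Probability of a carrier female: 2/4 = 1/2
Expected count = 1/2 × 116 = 58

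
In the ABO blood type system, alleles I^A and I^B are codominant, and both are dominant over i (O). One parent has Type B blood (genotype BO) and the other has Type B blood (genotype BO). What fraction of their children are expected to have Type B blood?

Cross: BO × BO
Possible offspring genotypes: 1 BB, 2 BO, 1 OO
Blood type counts: 3 Type B, 1 Type O
Probability of Type B: 3/4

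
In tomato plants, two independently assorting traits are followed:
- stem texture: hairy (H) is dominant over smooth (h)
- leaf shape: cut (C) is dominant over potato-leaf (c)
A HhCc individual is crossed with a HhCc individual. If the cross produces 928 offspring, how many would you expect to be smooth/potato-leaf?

Dihybrid cross HhCc × HhCc — consider each gene separately:
stem texture: Hh × Hh → 1 HH, 2 Hh, 1 hh → 3 H_ : 1 hh (out of 4)
leaf shape: Cc × Cc → 1 CC, 2 Cc, 1 cc → 3 C_ : 1 cc (out of 4)
Combine (counts out of 4 × 4 = 16): hairy/cut (H_C_) = 3×3 = 9; hairy/potato-leaf (H_cc) = 3×1 = 3; smooth/cut (hhC_) = 1×3 = 3; smooth/potato-leaf (hhcc) = 1×1 = 1
Phenotype counts (out of 16): 9 hairy/cut, 3 hairy/potato-leaf, 3 smooth/cut, 1 smooth/potato-leaf
smooth/potato-leaf: 1 out of 16 → fraction 1/16
Expected count = 1/16 × 928 = 58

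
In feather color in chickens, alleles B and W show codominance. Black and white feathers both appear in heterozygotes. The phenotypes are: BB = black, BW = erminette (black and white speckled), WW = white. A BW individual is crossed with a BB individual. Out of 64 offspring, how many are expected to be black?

Punnett square for BW × BB:
Offspring genotypes: 2 BB, 2 BW
Phenotype counts: 2 black, 2 erminette (black and white speckled)
black: 2 out of 4 → fraction 1/2
Expected count = 1/2 × 64 = 32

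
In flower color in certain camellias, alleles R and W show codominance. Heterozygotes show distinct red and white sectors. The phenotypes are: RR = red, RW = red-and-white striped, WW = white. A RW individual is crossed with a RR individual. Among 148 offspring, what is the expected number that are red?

Punnett square for RW × RR:
Offspring genotypes: 2 RR, 2 RW
Phenotype counts: 2 red, 2 red-and-white striped
red: 2 out of 4 → fraction 1/2
Expected count = 1/2 × 148 = 74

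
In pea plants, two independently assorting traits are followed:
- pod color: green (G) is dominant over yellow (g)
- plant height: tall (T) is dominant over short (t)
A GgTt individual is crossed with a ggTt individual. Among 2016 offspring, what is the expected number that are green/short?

Dihybrid cross GgTt × ggTt — consider each gene separately:
pod color: Gg × gg → 2 Gg, 2 gg → 2 G_ : 2 gg (out of 4)
plant height: Tt × Tt → 1 TT, 2 Tt, 1 tt → 3 T_ : 1 tt (out of 4)
Combine (counts out of 4 × 4 = 16): green/tall (G_T_) = 2×3 = 6; green/short (G_tt) = 2×1 = 2; yellow/tall (ggT_) = 2×3 = 6; yellow/short (ggtt) = 2×1 = 2
Phenotype counts (out of 16): 6 green/tall, 2 green/short, 6 yellow/tall, 2 yellow/short
green/short: 2 out of 16 → fraction 1/8
Expected count = 1/8 × 2016 = 252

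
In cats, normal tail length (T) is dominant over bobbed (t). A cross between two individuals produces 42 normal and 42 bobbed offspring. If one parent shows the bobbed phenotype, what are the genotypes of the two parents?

Observed offspring: 42 normal, 42 bobbed
The observed ratio simplifies to 1:1. One parent shows bobbed, so its genotype must be tt. A 1:1 offspring split requires the other parent to be heterozygous (Tt).
Parent genotypes: tt × Tt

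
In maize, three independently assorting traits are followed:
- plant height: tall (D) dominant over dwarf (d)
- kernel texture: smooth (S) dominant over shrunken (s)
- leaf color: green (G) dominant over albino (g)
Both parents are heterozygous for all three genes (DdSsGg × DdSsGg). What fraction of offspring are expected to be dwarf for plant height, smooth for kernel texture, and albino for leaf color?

Trihybrid cross: DdSsGg × DdSsGg
Each trait segregates independently with a 3:1 phenotypic ratio, so each gene contributes 3/4 (dominant) or 1/4 (recessive).
Target: dwarf (plant height), smooth (kernel texture), albino (leaf color)
Probability = product of independent per-trait probabilities
= 1/4 × 3/4 × 1/4 = 3/64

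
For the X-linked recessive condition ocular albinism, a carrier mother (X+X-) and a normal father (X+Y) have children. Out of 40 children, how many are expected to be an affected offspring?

Cross: X+X- × X+Y
Offspring: 1 X+X+, 1 X+Y, 1 X+X-, 1 X-Y
Probability of an affected offspring: 1/4
Expected count = 1/4 × 40 = 10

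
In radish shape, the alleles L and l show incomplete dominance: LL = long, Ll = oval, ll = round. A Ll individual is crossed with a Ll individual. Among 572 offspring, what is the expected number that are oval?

Punnett square for Ll × Ll:
Offspring genotypes: 1 LL, 2 Ll, 1 ll
Phenotype counts: 1 long, 2 oval, 1 round
oval: 2 out of 4 → fraction 1/2
Expected count = 1/2 × 572 = 286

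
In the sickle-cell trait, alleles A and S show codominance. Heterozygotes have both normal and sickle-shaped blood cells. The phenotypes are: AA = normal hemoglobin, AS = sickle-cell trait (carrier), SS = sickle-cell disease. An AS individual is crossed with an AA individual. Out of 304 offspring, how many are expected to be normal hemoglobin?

Punnett square for AS × AA:
Offspring genotypes: 2 AA, 2 AS
Phenotype counts: 2 normal hemoglobin, 2 sickle-cell trait (carrier)
normal hemoglobin: 2 out of 4 → fraction 1/2
Expected count = 1/2 × 304 = 152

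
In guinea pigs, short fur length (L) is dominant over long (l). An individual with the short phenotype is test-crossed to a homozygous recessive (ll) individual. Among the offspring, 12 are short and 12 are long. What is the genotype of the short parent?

Test cross: ? × ll
Offspring: 12 short, 12 long — approximately 1:1.
A 1:1 ratio in a test cross indicates the unknown parent is heterozygous (Ll).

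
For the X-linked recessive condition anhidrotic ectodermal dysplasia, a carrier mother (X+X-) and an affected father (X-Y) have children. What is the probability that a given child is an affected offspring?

Cross: X+X- × X-Y
Offspring: 1 X+X-, 1 X+Y, 1 X-X-, 1 X-Y
Probability of an affected offspring: 2/4 = 1/2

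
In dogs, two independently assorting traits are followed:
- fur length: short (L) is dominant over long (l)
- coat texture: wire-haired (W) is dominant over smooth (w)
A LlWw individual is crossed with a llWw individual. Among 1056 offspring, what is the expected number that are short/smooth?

Dihybrid cross LlWw × llWw — consider each gene separately:
fur length: Ll × ll → 2 Ll, 2 ll → 2 L_ : 2 ll (out of 4)
coat texture: Ww × Ww → 1 WW, 2 Ww, 1 ww → 3 W_ : 1 ww (out of 4)
Combine (counts out of 4 × 4 = 16): short/wire-haired (L_W_) = 2×3 = 6; short/smooth (L_ww) = 2×1 = 2; long/wire-haired (llW_) = 2×3 = 6; long/smooth (llww) = 2×1 = 2
Phenotype counts (out of 16): 6 short/wire-haired, 2 short/smooth, 6 long/wire-haired, 2 long/smooth
short/smooth: 2 out of 16 → fraction 1/8
Expected count = 1/8 × 1056 = 132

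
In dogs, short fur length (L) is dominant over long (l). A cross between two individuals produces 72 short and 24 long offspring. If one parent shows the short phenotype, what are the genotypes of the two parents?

Observed offspring: 72 short, 24 long
The observed ratio simplifies to 3:1. Long (ll) offspring appear, so each parent must contribute one l allele. The parent stated to show short carries L, so it is Ll. The other parent is then either Ll or ll: Ll × ll would give a 1:1 split, whereas Ll × Ll gives 3:1 — matching the data. So both parents are heterozygous (Ll × Ll).
Parent genotypes: Ll × Ll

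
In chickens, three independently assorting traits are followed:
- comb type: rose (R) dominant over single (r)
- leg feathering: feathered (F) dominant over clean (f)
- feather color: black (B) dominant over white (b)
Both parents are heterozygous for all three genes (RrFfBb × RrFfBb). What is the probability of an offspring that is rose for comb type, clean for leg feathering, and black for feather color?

Trihybrid cross: RrFfBb × RrFfBb
Each trait segregates independently with a 3:1 phenotypic ratio, so each gene contributes 3/4 (dominant) or 1/4 (recessive).
Target: rose (comb type), clean (leg feathering), black (feather color)
Probability = product of independent per-trait probabilities
= 3/4 × 1/4 × 3/4 = 9/64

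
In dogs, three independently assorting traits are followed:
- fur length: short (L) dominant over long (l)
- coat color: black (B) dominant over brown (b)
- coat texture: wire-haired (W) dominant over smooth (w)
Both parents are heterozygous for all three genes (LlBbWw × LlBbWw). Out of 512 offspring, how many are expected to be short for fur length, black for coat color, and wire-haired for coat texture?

Trihybrid cross: LlBbWw × LlBbWw
Each trait segregates independently with a 3:1 phenotypic ratio, so each gene contributes 3/4 (dominant) or 1/4 (recessive).
Target: short (fur length), black (coat color), wire-haired (coat texture)
Probability = product of independent per-trait probabilities
= 3/4 × 3/4 × 3/4 = 27/64
Expected count = 27/64 × 512 = 216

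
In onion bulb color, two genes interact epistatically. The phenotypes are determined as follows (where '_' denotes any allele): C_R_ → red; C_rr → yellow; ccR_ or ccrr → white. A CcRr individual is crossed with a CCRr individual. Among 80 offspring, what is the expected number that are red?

Cross: CcRr × CCRr — consider each gene separately:
C gene: Cc × CC → 2 CC, 2 Cc → 4 C_ (out of 4)
R gene: Rr × Rr → 1 RR, 2 Rr, 1 rr → 3 R_ : 1 rr (out of 4)
Genotype classes (out of 4 × 4 = 16): C_R_ = 4×3 = 12; C_rr = 4×1 = 4
Apply the phenotype rules: C_R_ (12) → red; C_rr (4) → yellow
Phenotype counts (out of 16): 12 red, 4 yellow
red: 12 out of 16 → fraction 3/4
Expected count = 3/4 × 80 = 60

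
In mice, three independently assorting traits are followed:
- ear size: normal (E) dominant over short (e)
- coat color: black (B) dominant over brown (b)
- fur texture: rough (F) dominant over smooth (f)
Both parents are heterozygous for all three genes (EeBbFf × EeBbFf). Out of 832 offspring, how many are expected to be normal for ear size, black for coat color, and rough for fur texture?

Trihybrid cross: EeBbFf × EeBbFf
Each trait segregates independently with a 3:1 phenotypic ratio, so each gene contributes 3/4 (dominant) or 1/4 (recessive).
Target: normal (ear size), black (coat color), rough (fur texture)
Probability = product of independent per-trait probabilities
= 3/4 × 3/4 × 3/4 = 27/64
Expected count = 27/64 × 832 = 351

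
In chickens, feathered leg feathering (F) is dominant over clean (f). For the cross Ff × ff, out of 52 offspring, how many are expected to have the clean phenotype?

Punnett square for Ff × ff:
Offspring genotypes: 2 Ff, 2 ff
Total offspring: 4
Count with target: 2
Probability: 2/4 = 1/2
Expected count = 1/2 × 52 = 26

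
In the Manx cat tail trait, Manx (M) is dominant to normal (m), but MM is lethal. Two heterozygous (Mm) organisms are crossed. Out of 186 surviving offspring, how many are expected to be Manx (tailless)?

Cross: Mm × Mm
Punnett square offspring (before lethality): 1 MM, 2 Mm, 1 mm
The MM genotype is lethal (embryos die); surviving offspring: 2 Mm, 1 mm
Manx (tailless): 2 out of 3 → fraction 2/3
Expected count = 2/3 × 186 = 124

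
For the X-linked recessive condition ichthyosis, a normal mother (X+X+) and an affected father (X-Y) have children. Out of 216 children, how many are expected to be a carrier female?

Cross: X+X+ × X-Y
Offspring: 2 X+X-, 2 X+Y
Probability of a carrier female: 2/4 = 1/2
Expected count = 1/2 × 216 = 108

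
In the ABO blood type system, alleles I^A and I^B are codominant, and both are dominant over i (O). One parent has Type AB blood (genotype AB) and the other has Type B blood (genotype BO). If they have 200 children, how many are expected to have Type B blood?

Cross: AB × BO
Possible offspring genotypes: 1 AB, 1 AO, 1 BB, 1 BO
Blood type counts: 1 Type AB, 1 Type A, 2 Type B
Probability of Type B: 2/4 = 1/2
Expected count = 1/2 × 200 = 100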